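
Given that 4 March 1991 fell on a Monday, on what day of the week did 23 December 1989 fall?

Saturday

Count forward from the earlier date (December 23, 1989) to the later (March 4, 1991):
December 1989: 31 − 23 = 8 days remain.
Then 14 full months totalling 424 days.
March 1–4, 1991: 4 days.
Total: 8 + 424 + 4 = 436 days.
436 mod 7 = 2, so 2 days before Monday is Saturday.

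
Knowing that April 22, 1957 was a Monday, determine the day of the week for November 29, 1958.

Saturday

Day-of-year of April 22, 1957: 112.
Day-of-year of November 29, 1958: 333.
1957 has 365 days, so 365 − 112 = 253 days remain in 1957.
Total: 253 + 333 = 586 days.
586 mod 7 = 5, so 5 days after Monday is Saturday.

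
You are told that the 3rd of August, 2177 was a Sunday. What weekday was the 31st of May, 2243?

Wednesday

Day-of-year of August 3, 2177: 215.
Day-of-year of May 31, 2243: 151.
2177 has 365 days, so 365 − 215 = 150 days remain in 2177.
Full years 2178–2242: 50 common + 15 leap = 50×365 + 15×366 = 23740 days.
Total: 150 + 23740 + 151 = 24041 days.
24041 mod 7 = 3, so 3 days after Sunday is Wednesday.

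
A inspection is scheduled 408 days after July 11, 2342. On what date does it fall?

August 23, 2343

Count 408 days after July 11, 2342:
July 2342: 31 − 11 = 20 days remain.
Then 12 full months totalling 365 days.
August 1–23, 2343: 23 days.
Total: 20 + 365 + 23 = 408 days.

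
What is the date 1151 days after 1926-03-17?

1929-05-11

Count 1151 days after March 17, 1926:
Day-of-year of March 17, 1926: 76.
Day-of-year of May 11, 1929: 131.
1926 has 365 days, so 365 − 76 = 289 days remain in 1926.
Full years: 1927: 365; 1928: 366. Sum = 731.
Total: 289 + 731 + 131 = 1151 days.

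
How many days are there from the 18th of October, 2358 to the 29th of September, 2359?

October 2358: 31 − 18 = 13 days remain.
Then 10 full months totalling 304 days.
September 1–29, 2359: 29 days.
Total: 13 + 304 + 29 = 346 days.

346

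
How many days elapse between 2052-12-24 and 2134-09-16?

From December 24, 2052 to December 24, 2133: 81 years, of which 19 contain a Feb 29 — 62×365 + 19×366 = 29584 days.
(2100 is not a leap year (divisible by 100 but not 400).)
December 2133: 31 − 24 = 7 days remain.
Then January (31), February 2134 (28), March (31), April (30), May (31), June (30), July (31), August (31): 31 + 28 + 31 + 30 + 31 + 30 + 31 + 31 = 243 days.
September 1–16, 2134: 16 days.
Residual: 266 days.
Total: 29850 days.

29850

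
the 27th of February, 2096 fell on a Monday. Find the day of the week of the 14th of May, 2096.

Monday

February 2096: 29 − 27 = 2 days remain (2096 is a leap year, so February has 29 days).
Then March (31), April (30): 31 + 30 = 61 days.
May 1–14, 2096: 14 days.
Total: 2 + 61 + 14 = 77 days.
77 is a multiple of 7, so the 14th of May, 2096 falls on the same weekday: Monday.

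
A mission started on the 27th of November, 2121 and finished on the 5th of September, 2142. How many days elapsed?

Day-of-year of November 27, 2121: 331.
Day-of-year of September 5, 2142: 248.
2121 has 365 days, so 365 − 331 = 34 days remain in 2121.
Full years 2122–2141: 15 common + 5 leap = 15×365 + 5×366 = 7305 days.
Total: 34 + 7305 + 248 = 7587 days.

7587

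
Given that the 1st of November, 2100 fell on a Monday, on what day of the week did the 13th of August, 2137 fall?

From November 1, 2100 to November 1, 2136: 36 years, of which 9 contain a Feb 29 — 27×365 + 9×366 = 13149 days.
November 2136: 30 − 1 = 29 days remain.
Then December (31), January (31), February 2137 (28), March (31), April (30), May (31), June (30), July (31): 31 + 31 + 28 + 31 + 30 + 31 + 30 + 31 = 243 days.
August 1–13, 2137: 13 days.
Residual: 285 days.
Total: 13434 days.
13434 mod 7 = 1, so 1 day after Monday is Tuesday.

Tuesday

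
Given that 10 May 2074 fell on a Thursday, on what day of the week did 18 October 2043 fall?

Count forward from the earlier date (October 18, 2043) to the later (May 10, 2074):
From October 18, 2043 to October 18, 2073: 30 years, of which 8 contain a Feb 29 — 22×365 + 8×366 = 10958 days.
October 2073: 31 − 18 = 13 days remain.
Then November (30), December (31), January (31), February 2074 (28), March (31), April (30): 30 + 31 + 31 + 28 + 31 + 30 = 181 days.
May 1–10, 2074: 10 days.
Residual: 204 days.
Total: 11162 days.
11162 mod 7 = 4, so 4 days before Thursday is Sunday.

Sunday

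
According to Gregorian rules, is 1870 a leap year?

No

1870 is not a leap year.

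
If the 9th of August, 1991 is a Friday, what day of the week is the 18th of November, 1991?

Monday

August 1991: 31 − 9 = 22 days remain.
Then September (30), October (31): 30 + 31 = 61 days.
November 1–18, 1991: 18 days.
Total: 22 + 61 + 18 = 101 days.
101 mod 7 = 3, so 3 days after Friday is Monday.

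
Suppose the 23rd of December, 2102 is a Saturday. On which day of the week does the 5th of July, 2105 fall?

Sunday

December 23, 2102 → December 23, 2103: 365 days.
December 23, 2103 → December 23, 2104: 366 days (2104 is a leap year).
December 2104: 31 − 23 = 8 days remain.
Then January (31), February 2105 (28), March (31), April (30), May (31), June (30): 31 + 28 + 31 + 30 + 31 + 30 = 181 days.
July 1–5, 2105: 5 days.
Residual: 194 days.
Total: 925 days.
925 mod 7 = 1, so 1 day after Saturday is Sunday.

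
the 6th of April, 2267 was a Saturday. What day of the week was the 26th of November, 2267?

Tuesday

April 2267: 30 − 6 = 24 days remain.
Then May (31), June (30), July (31), August (31), September (30), October (31): 31 + 30 + 31 + 31 + 30 + 31 = 184 days.
November 1–26, 2267: 26 days.
Total: 24 + 184 + 26 = 234 days.
234 mod 7 = 3, so 3 days after Saturday is Tuesday.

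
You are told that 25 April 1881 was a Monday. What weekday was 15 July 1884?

Tuesday

April 25, 1881 → April 25, 1882: 365 days.
April 25, 1882 → April 25, 1883: 365 days.
April 25, 1883 → April 25, 1884: 366 days (1884 is a leap year).
April 1884: 30 − 25 = 5 days remain.
Then May (31), June (30): 31 + 30 = 61 days.
July 1–15, 1884: 15 days.
Residual: 81 days.
Total: 1177 days.
1177 mod 7 = 1, so 1 day after Monday is Tuesday.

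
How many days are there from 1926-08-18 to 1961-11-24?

From August 18, 1926 to August 18, 1961: 35 years, of which 9 contain a Feb 29 — 26×365 + 9×366 = 12784 days.
August 1961: 31 − 18 = 13 days remain.
Then September (30), October (31): 30 + 31 = 61 days.
November 1–24, 1961: 24 days.
Residual: 98 days.
Total: 12882 days.

12882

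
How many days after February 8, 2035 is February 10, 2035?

2

Within February 2035: 10 − 8 = 2 days.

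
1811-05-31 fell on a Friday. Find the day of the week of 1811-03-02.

Saturday

Count forward from the earlier date (March 2, 1811) to the later (May 31, 1811):
March 1811: 31 − 2 = 29 days remain.
Then April (30): 30 days.
May 1–31, 1811: 31 days.
Total: 29 + 30 + 31 = 90 days.
90 mod 7 = 6, so 6 days before Friday is Saturday.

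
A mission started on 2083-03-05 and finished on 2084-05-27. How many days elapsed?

Day-of-year of March 5, 2083: 64.
Day-of-year of May 27, 2084: 148.
2083 has 365 days, so 365 − 64 = 301 days remain in 2083.
Total: 301 + 148 = 449 days.

449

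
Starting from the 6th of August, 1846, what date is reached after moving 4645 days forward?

the 25th of April, 1859

Count 4645 days after August 6, 1846:
Day-of-year of August 6, 1846: 218.
Day-of-year of April 25, 1859: 115.
1846 has 365 days, so 365 − 218 = 147 days remain in 1846.
Full years 1847–1858: 9 common + 3 leap = 9×365 + 3×366 = 4383 days.
Total: 147 + 4383 + 115 = 4645 days.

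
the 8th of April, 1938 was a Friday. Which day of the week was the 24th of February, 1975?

Day-of-year of April 8, 1938: 98.
Day-of-year of February 24, 1975: 55.
1938 has 365 days, so 365 − 98 = 267 days remain in 1938.
Full years 1939–1974: 27 common + 9 leap = 27×365 + 9×366 = 13149 days.
Total: 267 + 13149 + 55 = 13471 days.
13471 mod 7 = 3, so 3 days after Friday is Monday.

Monday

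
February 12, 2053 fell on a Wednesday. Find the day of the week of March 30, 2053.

February 2053: 28 − 12 = 16 days remain (2053 is not a leap year, so February has 28 days).
March 1–30, 2053: 30 days.
Total: 16 + 30 = 46 days.
46 mod 7 = 4, so 4 days after Wednesday is Sunday.

Sunday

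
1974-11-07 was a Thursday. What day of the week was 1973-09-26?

Count forward from the earlier date (September 26, 1973) to the later (November 7, 1974):
September 26, 1973 → September 26, 1974: 365 days.
September 1974: 30 − 26 = 4 days remain.
Then October (31): 31 days.
November 1–7, 1974: 7 days.
Residual: 42 days.
Total: 407 days.
407 mod 7 = 1, so 1 day before Thursday is Wednesday.

Wednesday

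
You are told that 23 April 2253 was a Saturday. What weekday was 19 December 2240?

Count forward from the earlier date (December 19, 2240) to the later (April 23, 2253):
From December 19, 2240 to December 19, 2252: 12 years, of which 3 contain a Feb 29 — 9×365 + 3×366 = 4383 days.
December 2252: 31 − 19 = 12 days remain.
Then January (31), February 2253 (28), March (31): 31 + 28 + 31 = 90 days.
April 1–23, 2253: 23 days.
Residual: 125 days.
Total: 4508 days.
4508 is a multiple of 7, so 19 December 2240 falls on the same weekday: Saturday.

Saturday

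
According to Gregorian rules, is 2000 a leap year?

2000 is a leap year (divisible by 400).

Yes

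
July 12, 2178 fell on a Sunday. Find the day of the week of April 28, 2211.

Sunday

From July 12, 2178 to July 12, 2210: 32 years, of which 7 contain a Feb 29 — 25×365 + 7×366 = 11687 days.
(2200 is not a leap year (divisible by 100 but not 400).)
July 2210: 31 − 12 = 19 days remain.
Then August (31), September (30), October (31), November (30), December (31), January (31), February 2211 (28), March (31): 31 + 30 + 31 + 30 + 31 + 31 + 28 + 31 = 243 days.
April 1–28, 2211: 28 days.
Residual: 290 days.
Total: 11977 days.
11977 is a multiple of 7, so April 28, 2211 falls on the same weekday: Sunday.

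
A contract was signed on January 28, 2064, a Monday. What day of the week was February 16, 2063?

Friday

Count forward from the earlier date (February 16, 2063) to the later (January 28, 2064):
Day-of-year of February 16, 2063: 47.
Day-of-year of January 28, 2064: 28.
2063 has 365 days, so 365 − 47 = 318 days remain in 2063.
Total: 318 + 28 = 346 days.
346 mod 7 = 3, so 3 days before Monday is Friday.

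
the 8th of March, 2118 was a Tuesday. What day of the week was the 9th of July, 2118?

March 2118: 31 − 8 = 23 days remain.
Then April (30), May (31), June (30): 30 + 31 + 30 = 91 days.
July 1–9, 2118: 9 days.
Total: 23 + 91 + 9 = 123 days.
123 mod 7 = 4, so 4 days after Tuesday is Saturday.

Saturday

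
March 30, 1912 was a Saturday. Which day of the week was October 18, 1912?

Friday

March 1912: 31 − 30 = 1 day remains.
Then April (30), May (31), June (30), July (31), August (31), September (30): 30 + 31 + 30 + 31 + 31 + 30 = 183 days.
October 1–18, 1912: 18 days.
Total: 1 + 183 + 18 = 202 days.
202 mod 7 = 6, so 6 days after Saturday is Friday.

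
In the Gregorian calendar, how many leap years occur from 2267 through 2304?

Years divisible by 4 in [2267, 2304]: 2268, 2272, 2276, 2280, 2284, 2288, 2292, 2296, 2300, 2304.
Of these, 2300 is divisible by 100 but not 400, so not leap.
Leap years: 10 − 1 = 9.

9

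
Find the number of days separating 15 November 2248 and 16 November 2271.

Day-of-year of November 15, 2248: 320.
Day-of-year of November 16, 2271: 320.
2248 has 366 days, so 366 − 320 = 46 days remain in 2248.
Full years 2249–2270: 17 common + 5 leap = 17×365 + 5×366 = 8035 days.
Total: 46 + 8035 + 320 = 8401 days.

8401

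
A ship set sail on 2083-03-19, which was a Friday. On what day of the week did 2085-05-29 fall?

Day-of-year of March 19, 2083: 78.
Day-of-year of May 29, 2085: 149.
2083 has 365 days, so 365 − 78 = 287 days remain in 2083.
Full years: 2084: 366. Sum = 366.
Total: 287 + 366 + 149 = 802 days.
802 mod 7 = 4, so 4 days after Friday is Tuesday.

Tuesday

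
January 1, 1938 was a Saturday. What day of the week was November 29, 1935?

Count forward from the earlier date (November 29, 1935) to the later (January 1, 1938):
Day-of-year of November 29, 1935: 333.
Day-of-year of January 1, 1938: 1.
1935 has 365 days, so 365 − 333 = 32 days remain in 1935.
Full years: 1936: 366; 1937: 365. Sum = 731.
Total: 32 + 731 + 1 = 764 days.
764 mod 7 = 1, so 1 day before Saturday is Friday.

Friday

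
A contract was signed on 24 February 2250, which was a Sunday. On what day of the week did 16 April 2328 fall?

Monday

Day-of-year of February 24, 2250: 55.
Day-of-year of April 16, 2328: 107.
2250 has 365 days, so 365 − 55 = 310 days remain in 2250.
Full years 2251–2327: 59 common + 18 leap = 59×365 + 18×366 = 28123 days.
Total: 310 + 28123 + 107 = 28540 days.
28540 mod 7 = 1, so 1 day after Sunday is Monday.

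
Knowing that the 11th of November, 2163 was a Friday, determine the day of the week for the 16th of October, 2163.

Count forward from the earlier date (October 16, 2163) to the later (November 11, 2163):
October 2163: 31 − 16 = 15 days remain.
November 1–11, 2163: 11 days.
Total: 15 + 11 = 26 days.
26 mod 7 = 5, so 5 days before Friday is Sunday.

Sunday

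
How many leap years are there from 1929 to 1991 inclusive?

15

Years divisible by 4: 1932, 1936, …, 1988 — 15 in all.
No century exceptions apply. Count: 15.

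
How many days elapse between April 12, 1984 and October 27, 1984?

198

April 1984: 30 − 12 = 18 days remain.
Then May (31), June (30), July (31), August (31), September (30): 31 + 30 + 31 + 31 + 30 = 153 days.
October 1–27, 1984: 27 days.
Total: 18 + 153 + 27 = 198 days.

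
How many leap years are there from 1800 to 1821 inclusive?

Years divisible by 4 in [1800, 1821]: 1800, 1804, 1808, 1812, 1816, 1820.
Of these, 1800 is divisible by 100 but not 400, so not leap.
Leap years: 6 − 1 = 5.

5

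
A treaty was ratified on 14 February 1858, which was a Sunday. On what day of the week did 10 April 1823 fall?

Count forward from the earlier date (April 10, 1823) to the later (February 14, 1858):
Day-of-year of April 10, 1823: 100.
Day-of-year of February 14, 1858: 45.
1823 has 365 days, so 365 − 100 = 265 days remain in 1823.
Full years 1824–1857: 25 common + 9 leap = 25×365 + 9×366 = 12419 days.
Total: 265 + 12419 + 45 = 12729 days.
12729 mod 7 = 3, so 3 days before Sunday is Thursday.

Thursday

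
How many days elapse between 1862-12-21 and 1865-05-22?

Day-of-year of December 21, 1862: 355.
Day-of-year of May 22, 1865: 142.
1862 has 365 days, so 365 − 355 = 10 days remain in 1862.
Full years: 1863: 365; 1864: 366. Sum = 731.
Total: 10 + 731 + 142 = 883 days.

883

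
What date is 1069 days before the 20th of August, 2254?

the 16th of September, 2251

Count 1069 days before August 20, 2254:
Day-of-year of September 16, 2251: 259.
Day-of-year of August 20, 2254: 232.
2251 has 365 days, so 365 − 259 = 106 days remain in 2251.
Full years: 2252: 366; 2253: 365. Sum = 731.
Total: 106 + 731 + 232 = 1069 days.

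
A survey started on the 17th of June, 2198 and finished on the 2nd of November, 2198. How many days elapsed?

June 2198: 30 − 17 = 13 days remain.
Then July (31), August (31), September (30), October (31): 31 + 31 + 30 + 31 = 123 days.
November 1–2, 2198: 2 days.
Total: 13 + 123 + 2 = 138 days.

138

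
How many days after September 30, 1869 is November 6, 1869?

37

September 1869: 30 − 30 = 0 days remain.
Then October (31): 31 days.
November 1–6, 1869: 6 days.
Total: 0 + 31 + 6 = 37 days.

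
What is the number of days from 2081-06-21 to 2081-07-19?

June 2081: 30 − 21 = 9 days remain.
July 1–19, 2081: 19 days.
Total: 9 + 19 = 28 days.

28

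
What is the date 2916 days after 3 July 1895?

28 June 1903

Count 2916 days after July 3, 1895:
Day-of-year of July 3, 1895: 184.
Day-of-year of June 28, 1903: 179.
1895 has 365 days, so 365 − 184 = 181 days remain in 1895.
Full years 1896–1902: 6 common + 1 leap = 6×365 + 1×366 = 2556 days.
Total: 181 + 2556 + 179 = 2916 days.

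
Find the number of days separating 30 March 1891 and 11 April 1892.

Day-of-year of March 30, 1891: 89.
Day-of-year of April 11, 1892: 102.
1891 has 365 days, so 365 − 89 = 276 days remain in 1891.
Total: 276 + 102 = 378 days.

378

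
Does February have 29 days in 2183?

2183 is not a leap year.

No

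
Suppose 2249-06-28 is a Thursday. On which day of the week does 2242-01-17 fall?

Count forward from the earlier date (January 17, 2242) to the later (June 28, 2249):
Day-of-year of January 17, 2242: 17.
Day-of-year of June 28, 2249: 179.
2242 has 365 days, so 365 − 17 = 348 days remain in 2242.
Full years: 2243: 365; 2244: 366; 2245: 365; 2246: 365; 2247: 365; 2248: 366. Sum = 2192.
Total: 348 + 2192 + 179 = 2719 days.
2719 mod 7 = 3, so 3 days before Thursday is Monday.

Monday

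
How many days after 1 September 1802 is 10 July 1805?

1043

Day-of-year of September 1, 1802: 244.
Day-of-year of July 10, 1805: 191.
1802 has 365 days, so 365 − 244 = 121 days remain in 1802.
Full years: 1803: 365; 1804: 366. Sum = 731.
Total: 121 + 731 + 191 = 1043 days.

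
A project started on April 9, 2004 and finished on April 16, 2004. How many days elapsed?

Within April 2004: 16 − 9 = 7 days.

7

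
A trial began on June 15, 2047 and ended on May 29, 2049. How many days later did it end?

Day-of-year of June 15, 2047: 166.
Day-of-year of May 29, 2049: 149.
2047 has 365 days, so 365 − 166 = 199 days remain in 2047.
Full years: 2048: 366. Sum = 366.
Total: 199 + 366 + 149 = 714 days.

714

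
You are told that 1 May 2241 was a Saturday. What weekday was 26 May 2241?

Within May 2241: 26 − 1 = 25 days.
25 mod 7 = 4, so 4 days after Saturday is Wednesday.

Wednesday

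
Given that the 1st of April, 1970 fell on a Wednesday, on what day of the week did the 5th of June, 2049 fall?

Saturday

From April 1, 1970 to April 1, 2049: 79 years, of which 20 contain a Feb 29 — 59×365 + 20×366 = 28855 days.
(2000 is a leap year (divisible by 400).)
April 2049: 30 − 1 = 29 days remain.
Then May (31): 31 days.
June 1–5, 2049: 5 days.
Residual: 65 days.
Total: 28920 days.
28920 mod 7 = 3, so 3 days after Wednesday is Saturday.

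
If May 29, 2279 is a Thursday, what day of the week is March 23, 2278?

Count forward from the earlier date (March 23, 2278) to the later (May 29, 2279):
March 2278: 31 − 23 = 8 days remain.
Then 13 full months totalling 395 days.
May 1–29, 2279: 29 days.
Total: 8 + 395 + 29 = 432 days.
432 mod 7 = 5, so 5 days before Thursday is Saturday.

Saturday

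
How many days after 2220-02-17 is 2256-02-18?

Day-of-year of February 17, 2220: 48.
Day-of-year of February 18, 2256: 49.
2220 has 366 days, so 366 − 48 = 318 days remain in 2220.
Full years 2221–2255: 27 common + 8 leap = 27×365 + 8×366 = 12783 days.
Total: 318 + 12783 + 49 = 13150 days.

13150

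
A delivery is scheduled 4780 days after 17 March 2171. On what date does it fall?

17 April 2184

Count 4780 days after March 17, 2171:
Day-of-year of March 17, 2171: 76.
Day-of-year of April 17, 2184: 108.
2171 has 365 days, so 365 − 76 = 289 days remain in 2171.
Full years 2172–2183: 9 common + 3 leap = 9×365 + 3×366 = 4383 days.
Total: 289 + 4383 + 108 = 4780 days.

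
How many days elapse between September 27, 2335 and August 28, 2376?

14946

Day-of-year of September 27, 2335: 270.
Day-of-year of August 28, 2376: 241.
2335 has 365 days, so 365 − 270 = 95 days remain in 2335.
Full years 2336–2375: 30 common + 10 leap = 30×365 + 10×366 = 14610 days.
Total: 95 + 14610 + 241 = 14946 days.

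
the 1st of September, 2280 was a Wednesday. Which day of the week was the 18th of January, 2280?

Count forward from the earlier date (January 18, 2280) to the later (September 1, 2280):
January 2280: 31 − 18 = 13 days remain.
Then February 2280 (29), March (31), April (30), May (31), June (30), July (31), August (31): 29 + 31 + 30 + 31 + 30 + 31 + 31 = 213 days.
September 1, 2280: 1 day.
Total: 13 + 213 + 1 = 227 days.
227 mod 7 = 3, so 3 days before Wednesday is Sunday.

Sunday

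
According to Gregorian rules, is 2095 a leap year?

2095 is not a leap year.

No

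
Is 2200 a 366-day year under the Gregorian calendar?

2200 is not a leap year (divisible by 100 but not 400).

No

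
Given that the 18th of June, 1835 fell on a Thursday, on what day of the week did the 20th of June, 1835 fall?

Saturday

Within June 1835: 20 − 18 = 2 days.
2 mod 7 = 2, so 2 days after Thursday is Saturday.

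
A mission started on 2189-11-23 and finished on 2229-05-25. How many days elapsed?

14427

Day-of-year of November 23, 2189: 327.
Day-of-year of May 25, 2229: 145.
2189 has 365 days, so 365 − 327 = 38 days remain in 2189.
Full years 2190–2228: 30 common + 9 leap = 30×365 + 9×366 = 14244 days.
Total: 38 + 14244 + 145 = 14427 days.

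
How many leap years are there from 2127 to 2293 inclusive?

Years divisible by 4: 2128, 2132, …, 2292 — 42 in all.
Of these, 2200 is divisible by 100 but not 400, so not leap.
Leap years: 42 − 1 = 41.

41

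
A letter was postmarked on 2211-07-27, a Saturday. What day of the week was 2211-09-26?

July 2211: 31 − 27 = 4 days remain.
Then August (31): 31 days.
September 1–26, 2211: 26 days.
Total: 4 + 31 + 26 = 61 days.
61 mod 7 = 5, so 5 days after Saturday is Thursday.

Thursday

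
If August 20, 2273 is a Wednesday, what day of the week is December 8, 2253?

Thursday

Count forward from the earlier date (December 8, 2253) to the later (August 20, 2273):
Day-of-year of December 8, 2253: 342.
Day-of-year of August 20, 2273: 232.
2253 has 365 days, so 365 − 342 = 23 days remain in 2253.
Full years 2254–2272: 14 common + 5 leap = 14×365 + 5×366 = 6940 days.
Total: 23 + 6940 + 232 = 7195 days.
7195 mod 7 = 6, so 6 days before Wednesday is Thursday.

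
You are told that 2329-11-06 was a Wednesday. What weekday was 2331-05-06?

Wednesday

November 2329: 30 − 6 = 24 days remain.
Then 17 full months totalling 516 days.
May 1–6, 2331: 6 days.
Total: 24 + 516 + 6 = 546 days.
546 is a multiple of 7, so 2331-05-06 falls on the same weekday: Wednesday.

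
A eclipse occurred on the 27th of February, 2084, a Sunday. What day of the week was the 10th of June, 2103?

Sunday

Day-of-year of February 27, 2084: 58.
Day-of-year of June 10, 2103: 161.
2084 has 366 days, so 366 − 58 = 308 days remain in 2084.
Full years 2085–2102: 15 common + 3 leap = 15×365 + 3×366 = 6573 days.
Total: 308 + 6573 + 161 = 7042 days.
7042 is a multiple of 7, so the 10th of June, 2103 falls on the same weekday: Sunday.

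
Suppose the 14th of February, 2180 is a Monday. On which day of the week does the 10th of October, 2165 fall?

Count forward from the earlier date (October 10, 2165) to the later (February 14, 2180):
From October 10, 2165 to October 10, 2179: 14 years, of which 3 contain a Feb 29 — 11×365 + 3×366 = 5113 days.
October 2179: 31 − 10 = 21 days remain.
Then November (30), December (31), January (31): 30 + 31 + 31 = 92 days.
February 1–14, 2180: 14 days (2180 is a leap year).
Residual: 127 days.
Total: 5240 days.
5240 mod 7 = 4, so 4 days before Monday is Thursday.

Thursday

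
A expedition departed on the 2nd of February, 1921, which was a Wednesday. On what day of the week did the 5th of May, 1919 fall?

Count forward from the earlier date (May 5, 1919) to the later (February 2, 1921):
Day-of-year of May 5, 1919: 125.
Day-of-year of February 2, 1921: 33.
1919 has 365 days, so 365 − 125 = 240 days remain in 1919.
Full years: 1920: 366. Sum = 366.
Total: 240 + 366 + 33 = 639 days.
639 mod 7 = 2, so 2 days before Wednesday is Monday.

Monday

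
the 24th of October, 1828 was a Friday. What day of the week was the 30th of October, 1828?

Thursday

Within October 1828: 30 − 24 = 6 days.
6 mod 7 = 6, so 6 days after Friday is Thursday.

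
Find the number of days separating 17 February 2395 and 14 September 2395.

209

February 2395: 28 − 17 = 11 days remain (2395 is not a leap year, so February has 28 days).
Then March (31), April (30), May (31), June (30), July (31), August (31): 31 + 30 + 31 + 30 + 31 + 31 = 184 days.
September 1–14, 2395: 14 days.
Total: 11 + 184 + 14 = 209 days.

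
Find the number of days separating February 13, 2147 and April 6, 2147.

February 2147: 28 − 13 = 15 days remain (2147 is not a leap year, so February has 28 days).
Then March (31): 31 days.
April 1–6, 2147: 6 days.
Total: 15 + 31 + 6 = 52 days.

52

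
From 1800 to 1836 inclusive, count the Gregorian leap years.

9

Years divisible by 4 in [1800, 1836]: 1800, 1804, 1808, 1812, 1816, 1820, 1824, 1828, 1832, 1836.
Of these, 1800 is divisible by 100 but not 400, so not leap.
Leap years: 10 − 1 = 9.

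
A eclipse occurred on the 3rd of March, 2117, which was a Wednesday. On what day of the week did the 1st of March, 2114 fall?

Count forward from the earlier date (March 1, 2114) to the later (March 3, 2117):
March 1, 2114 → March 1, 2115: 365 days.
March 1, 2115 → March 1, 2116: 366 days (2116 is a leap year).
March 1, 2116 → March 1, 2117: 365 days.
Within March 2117: 3 − 1 = 2 days.
Total: 1098 days.
1098 mod 7 = 6, so 6 days before Wednesday is Thursday.

Thursday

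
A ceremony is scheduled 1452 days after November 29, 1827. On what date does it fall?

November 20, 1831

Count 1452 days after November 29, 1827:
November 29, 1827 → November 29, 1828: 366 days (1828 is a leap year).
November 29, 1828 → November 29, 1829: 365 days.
November 29, 1829 → November 29, 1830: 365 days.
November 1830: 30 − 29 = 1 day remains.
Then 11 full months totalling 335 days.
November 1–20, 1831: 20 days.
Residual: 356 days.
Total: 1452 days.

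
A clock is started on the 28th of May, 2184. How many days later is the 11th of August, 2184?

75

May 2184: 31 − 28 = 3 days remain.
Then June (30), July (31): 30 + 31 = 61 days.
August 1–11, 2184: 11 days.
Total: 3 + 61 + 11 = 75 days.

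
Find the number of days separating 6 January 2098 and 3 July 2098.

January 2098: 31 − 6 = 25 days remain.
Then February 2098 (28), March (31), April (30), May (31), June (30): 28 + 31 + 30 + 31 + 30 = 150 days.
July 1–3, 2098: 3 days.
Total: 25 + 150 + 3 = 178 days.

178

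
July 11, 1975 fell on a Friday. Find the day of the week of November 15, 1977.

July 11, 1975 → July 11, 1976: 366 days (1976 is a leap year).
July 11, 1976 → July 11, 1977: 365 days.
July 1977: 31 − 11 = 20 days remain.
Then August (31), September (30), October (31): 31 + 30 + 31 = 92 days.
November 1–15, 1977: 15 days.
Residual: 127 days.
Total: 858 days.
858 mod 7 = 4, so 4 days after Friday is Tuesday.

Tuesday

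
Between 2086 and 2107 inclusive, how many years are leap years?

Years divisible by 4 in [2086, 2107]: 2088, 2092, 2096, 2100, 2104.
Of these, 2100 is divisible by 100 but not 400, so not leap.
Leap years: 5 − 1 = 4.

4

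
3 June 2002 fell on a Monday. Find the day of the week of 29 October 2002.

June 2002: 30 − 3 = 27 days remain.
Then July (31), August (31), September (30): 31 + 31 + 30 = 92 days.
October 1–29, 2002: 29 days.
Total: 27 + 92 + 29 = 148 days.
148 mod 7 = 1, so 1 day after Monday is Tuesday.

Tuesday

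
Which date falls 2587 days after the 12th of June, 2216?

the 13th of July, 2223

Count 2587 days after June 12, 2216:
Day-of-year of June 12, 2216: 164.
Day-of-year of July 13, 2223: 194.
2216 has 366 days, so 366 − 164 = 202 days remain in 2216.
Full years: 2217: 365; 2218: 365; 2219: 365; 2220: 366; 2221: 365; 2222: 365. Sum = 2191.
Total: 202 + 2191 + 194 = 2587 days.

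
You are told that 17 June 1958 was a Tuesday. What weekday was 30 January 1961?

June 17, 1958 → June 17, 1959: 365 days.
June 17, 1959 → June 17, 1960: 366 days (1960 is a leap year).
June 1960: 30 − 17 = 13 days remain.
Then July (31), August (31), September (30), October (31), November (30), December (31): 31 + 31 + 30 + 31 + 30 + 31 = 184 days.
January 1–30, 1961: 30 days.
Residual: 227 days.
Total: 958 days.
958 mod 7 = 6, so 6 days after Tuesday is Monday.

Monday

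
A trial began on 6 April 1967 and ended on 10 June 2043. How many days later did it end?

27824

Day-of-year of April 6, 1967: 96.
Day-of-year of June 10, 2043: 161.
1967 has 365 days, so 365 − 96 = 269 days remain in 1967.
Full years 1968–2042: 56 common + 19 leap = 56×365 + 19×366 = 27394 days.
Total: 269 + 27394 + 161 = 27824 days.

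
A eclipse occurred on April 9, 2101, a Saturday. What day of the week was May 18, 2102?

Thursday

Day-of-year of April 9, 2101: 99.
Day-of-year of May 18, 2102: 138.
2101 has 365 days, so 365 − 99 = 266 days remain in 2101.
Total: 266 + 138 = 404 days.
404 mod 7 = 5, so 5 days after Saturday is Thursday.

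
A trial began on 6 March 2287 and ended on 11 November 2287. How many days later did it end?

March 2287: 31 − 6 = 25 days remain.
Then April (30), May (31), June (30), July (31), August (31), September (30), October (31): 30 + 31 + 30 + 31 + 31 + 30 + 31 = 214 days.
November 1–11, 2287: 11 days.
Total: 25 + 214 + 11 = 250 days.

250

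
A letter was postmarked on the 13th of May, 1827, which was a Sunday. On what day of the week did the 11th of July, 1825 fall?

Count forward from the earlier date (July 11, 1825) to the later (May 13, 1827):
Day-of-year of July 11, 1825: 192.
Day-of-year of May 13, 1827: 133.
1825 has 365 days, so 365 − 192 = 173 days remain in 1825.
Full years: 1826: 365. Sum = 365.
Total: 173 + 365 + 133 = 671 days.
671 mod 7 = 6, so 6 days before Sunday is Monday.

Monday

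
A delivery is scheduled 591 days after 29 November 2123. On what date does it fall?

12 July 2125

Count 591 days after November 29, 2123:
Day-of-year of November 29, 2123: 333.
Day-of-year of July 12, 2125: 193.
2123 has 365 days, so 365 − 333 = 32 days remain in 2123.
Full years: 2124: 366. Sum = 366.
Total: 32 + 366 + 193 = 591 days.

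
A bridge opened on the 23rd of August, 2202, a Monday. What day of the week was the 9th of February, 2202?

Count forward from the earlier date (February 9, 2202) to the later (August 23, 2202):
February 2202: 28 − 9 = 19 days remain (2202 is not a leap year, so February has 28 days).
Then March (31), April (30), May (31), June (30), July (31): 31 + 30 + 31 + 30 + 31 = 153 days.
August 1–23, 2202: 23 days.
Total: 19 + 153 + 23 = 195 days.
195 mod 7 = 6, so 6 days before Monday is Tuesday.

Tuesday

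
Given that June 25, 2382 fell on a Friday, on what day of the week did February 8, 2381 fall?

Sunday

Count forward from the earlier date (February 8, 2381) to the later (June 25, 2382):
February 2381: 28 − 8 = 20 days remain (2381 is not a leap year, so February has 28 days).
Then 15 full months totalling 457 days.
June 1–25, 2382: 25 days.
Total: 20 + 457 + 25 = 502 days.
502 mod 7 = 5, so 5 days before Friday is Sunday.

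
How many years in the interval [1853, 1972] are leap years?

29

Years divisible by 4: 1856, 1860, …, 1972 — 30 in all.
Of these, 1900 is divisible by 100 but not 400, so not leap.
Leap years: 30 − 1 = 29.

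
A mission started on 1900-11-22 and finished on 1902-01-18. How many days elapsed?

November 1900: 30 − 22 = 8 days remain.
Then 13 full months totalling 396 days.
January 1–18, 1902: 18 days.
Total: 8 + 396 + 18 = 422 days.

422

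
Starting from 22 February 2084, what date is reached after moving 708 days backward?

16 March 2082

Count 708 days before February 22, 2084:
March 16, 2082 → March 16, 2083: 365 days.
March 2083: 31 − 16 = 15 days remain.
Then 10 full months totalling 306 days.
February 1–22, 2084: 22 days (2084 is a leap year).
Residual: 343 days.
Total: 708 days.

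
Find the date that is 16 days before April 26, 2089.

April 10, 2089

Count 16 days before April 26, 2089:
Within April 2089: 26 − 10 = 16 days.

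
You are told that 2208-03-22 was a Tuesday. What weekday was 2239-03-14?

Thursday

Day-of-year of March 22, 2208: 82.
Day-of-year of March 14, 2239: 73.
2208 has 366 days, so 366 − 82 = 284 days remain in 2208.
Full years 2209–2238: 23 common + 7 leap = 23×365 + 7×366 = 10957 days.
Total: 284 + 10957 + 73 = 11314 days.
11314 mod 7 = 2, so 2 days after Tuesday is Thursday.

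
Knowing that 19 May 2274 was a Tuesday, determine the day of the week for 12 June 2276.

Monday

May 19, 2274 → May 19, 2275: 365 days.
May 19, 2275 → May 19, 2276: 366 days (2276 is a leap year).
May 2276: 31 − 19 = 12 days remain.
June 1–12, 2276: 12 days.
Residual: 24 days.
Total: 755 days.
755 mod 7 = 6, so 6 days after Tuesday is Monday.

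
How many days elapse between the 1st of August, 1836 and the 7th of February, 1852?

Day-of-year of August 1, 1836: 214.
Day-of-year of February 7, 1852: 38.
1836 has 366 days, so 366 − 214 = 152 days remain in 1836.
Full years 1837–1851: 12 common + 3 leap = 12×365 + 3×366 = 5478 days.
Total: 152 + 5478 + 38 = 5668 days.

5668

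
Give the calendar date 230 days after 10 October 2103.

27 May 2104

Count 230 days after October 10, 2103:
October 2103: 31 − 10 = 21 days remain.
Then November (30), December (31), January (31), February 2104 (29), March (31), April (30): 30 + 31 + 31 + 29 + 31 + 30 = 182 days.
May 1–27, 2104: 27 days.
Total: 21 + 182 + 27 = 230 days.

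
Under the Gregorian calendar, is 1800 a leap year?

No

1800 is not a leap year (divisible by 100 but not 400).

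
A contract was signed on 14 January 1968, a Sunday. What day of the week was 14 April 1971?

Wednesday

Day-of-year of January 14, 1968: 14.
Day-of-year of April 14, 1971: 104.
1968 has 366 days, so 366 − 14 = 352 days remain in 1968.
Full years: 1969: 365; 1970: 365. Sum = 730.
Total: 352 + 730 + 104 = 1186 days.
1186 mod 7 = 3, so 3 days after Sunday is Wednesday.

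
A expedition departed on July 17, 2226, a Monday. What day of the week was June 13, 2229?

July 17, 2226 → July 17, 2227: 365 days.
July 17, 2227 → July 17, 2228: 366 days (2228 is a leap year).
July 2228: 31 − 17 = 14 days remain.
Then 10 full months totalling 304 days.
June 1–13, 2229: 13 days.
Residual: 331 days.
Total: 1062 days.
1062 mod 7 = 5, so 5 days after Monday is Saturday.

Saturday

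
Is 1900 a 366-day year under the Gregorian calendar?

No

1900 is not a leap year (divisible by 100 but not 400).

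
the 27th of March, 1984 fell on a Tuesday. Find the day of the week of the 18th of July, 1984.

March 1984: 31 − 27 = 4 days remain.
Then April (30), May (31), June (30): 30 + 31 + 30 = 91 days.
July 1–18, 1984: 18 days.
Total: 4 + 91 + 18 = 113 days.
113 mod 7 = 1, so 1 day after Tuesday is Wednesday.

Wednesday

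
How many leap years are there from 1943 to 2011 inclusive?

Years divisible by 4: 1944, 1948, …, 2008 — 17 in all.
2000 is divisible by 400, so still leap.
No century exceptions apply. Count: 17.

17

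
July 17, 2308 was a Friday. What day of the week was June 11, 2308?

Thursday

Count forward from the earlier date (June 11, 2308) to the later (July 17, 2308):
June 2308: 30 − 11 = 19 days remain.
July 1–17, 2308: 17 days.
Total: 19 + 17 = 36 days.
36 mod 7 = 1, so 1 day before Friday is Thursday.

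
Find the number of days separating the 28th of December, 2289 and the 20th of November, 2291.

December 28, 2289 → December 28, 2290: 365 days.
December 2290: 31 − 28 = 3 days remain.
Then 10 full months totalling 304 days.
November 1–20, 2291: 20 days.
Residual: 327 days.
Total: 692 days.

692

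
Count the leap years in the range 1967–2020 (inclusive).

14

Years divisible by 4: 1968, 1972, …, 2020 — 14 in all.
2000 is divisible by 400, so still leap.
No century exceptions apply. Count: 14.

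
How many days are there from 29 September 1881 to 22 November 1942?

Day-of-year of September 29, 1881: 272.
Day-of-year of November 22, 1942: 326.
1881 has 365 days, so 365 − 272 = 93 days remain in 1881.
Full years 1882–1941: 46 common + 14 leap = 46×365 + 14×366 = 21914 days.
Total: 93 + 21914 + 326 = 22333 days.

22333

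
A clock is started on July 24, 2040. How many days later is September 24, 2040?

62

July 2040: 31 − 24 = 7 days remain.
Then August (31): 31 days.
September 1–24, 2040: 24 days.
Total: 7 + 31 + 24 = 62 days.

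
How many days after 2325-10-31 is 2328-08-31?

1035

October 31, 2325 → October 31, 2326: 365 days.
October 31, 2326 → October 31, 2327: 365 days.
October 2327: 31 − 31 = 0 days remain.
Then 9 full months totalling 274 days.
August 1–31, 2328: 31 days.
Residual: 305 days.
Total: 1035 days.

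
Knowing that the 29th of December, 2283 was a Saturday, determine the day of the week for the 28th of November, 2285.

December 2283: 31 − 29 = 2 days remain.
Then 22 full months totalling 670 days.
November 1–28, 2285: 28 days.
Total: 2 + 670 + 28 = 700 days.
700 is a multiple of 7, so the 28th of November, 2285 falls on the same weekday: Saturday.

Saturday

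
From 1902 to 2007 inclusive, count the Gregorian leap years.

26

Years divisible by 4: 1904, 1908, …, 2004 — 26 in all.
2000 is divisible by 400, so still leap.
No century exceptions apply. Count: 26.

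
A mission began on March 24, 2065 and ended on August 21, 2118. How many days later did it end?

From March 24, 2065 to March 24, 2118: 53 years, of which 12 contain a Feb 29 — 41×365 + 12×366 = 19357 days.
(2100 is not a leap year (divisible by 100 but not 400).)
March 2118: 31 − 24 = 7 days remain.
Then April (30), May (31), June (30), July (31): 30 + 31 + 30 + 31 = 122 days.
August 1–21, 2118: 21 days.
Residual: 150 days.
Total: 19507 days.

19507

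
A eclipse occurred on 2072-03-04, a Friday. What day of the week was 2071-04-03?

Count forward from the earlier date (April 3, 2071) to the later (March 4, 2072):
April 2071: 30 − 3 = 27 days remain.
Then 10 full months totalling 305 days.
March 1–4, 2072: 4 days.
Total: 27 + 305 + 4 = 336 days.
336 is a multiple of 7, so 2071-04-03 falls on the same weekday: Friday.

Friday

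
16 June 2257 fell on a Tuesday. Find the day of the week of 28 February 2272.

Wednesday

Day-of-year of June 16, 2257: 167.
Day-of-year of February 28, 2272: 59.
2257 has 365 days, so 365 − 167 = 198 days remain in 2257.
Full years 2258–2271: 11 common + 3 leap = 11×365 + 3×366 = 5113 days.
Total: 198 + 5113 + 59 = 5370 days.
5370 mod 7 = 1, so 1 day after Tuesday is Wednesday.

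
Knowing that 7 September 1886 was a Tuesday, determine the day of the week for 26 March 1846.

Count forward from the earlier date (March 26, 1846) to the later (September 7, 1886):
From March 26, 1846 to March 26, 1886: 40 years, of which 10 contain a Feb 29 — 30×365 + 10×366 = 14610 days.
March 1886: 31 − 26 = 5 days remain.
Then April (30), May (31), June (30), July (31), August (31): 30 + 31 + 30 + 31 + 31 = 153 days.
September 1–7, 1886: 7 days.
Residual: 165 days.
Total: 14775 days.
14775 mod 7 = 5, so 5 days before Tuesday is Thursday.

Thursday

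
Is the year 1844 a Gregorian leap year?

Yes

1844 is a leap year.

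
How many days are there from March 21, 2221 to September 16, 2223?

909

March 21, 2221 → March 21, 2222: 365 days.
March 21, 2222 → March 21, 2223: 365 days.
March 2223: 31 − 21 = 10 days remain.
Then April (30), May (31), June (30), July (31), August (31): 30 + 31 + 30 + 31 + 31 = 153 days.
September 1–16, 2223: 16 days.
Residual: 179 days.
Total: 909 days.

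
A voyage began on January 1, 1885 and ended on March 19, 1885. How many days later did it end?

77

January 1885: 31 − 1 = 30 days remain.
Then February 1885 (28): 28 days.
March 1–19, 1885: 19 days.
Total: 30 + 28 + 19 = 77 days.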